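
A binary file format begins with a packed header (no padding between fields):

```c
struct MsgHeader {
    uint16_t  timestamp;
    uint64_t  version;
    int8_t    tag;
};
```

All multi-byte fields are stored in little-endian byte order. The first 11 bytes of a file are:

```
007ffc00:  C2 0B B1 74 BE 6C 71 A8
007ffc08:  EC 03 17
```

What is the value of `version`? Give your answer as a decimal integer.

282786081726690481

`version` follows `timestamp` (2 bytes), so it starts at byte offset 2 and occupies 8 bytes.
Bytes at offsets 2..9: B1 74 BE 6C 71 A8 EC 03.
In little-endian order the low byte comes first in memory.
Reassemble most-significant byte first: 03 EC A8 71 6C BE 74 B1 → 0x03ECA8716CBE74B1.
0x03ECA8716CBE74B1 = 282786081726690481.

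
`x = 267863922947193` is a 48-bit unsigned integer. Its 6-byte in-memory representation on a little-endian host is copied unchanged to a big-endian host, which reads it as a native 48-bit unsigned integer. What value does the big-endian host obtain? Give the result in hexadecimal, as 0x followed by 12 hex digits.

267863922947193 in 48-bit hexadecimal is 0xF39EEDF9B479.
Stored little-endian, the bytes at ascending addresses are 79 B4 F9 ED 9E F3.
Read back as big-endian, the last byte is least significant, giving 0x79B4F9ED9EF3.

0x79B4F9ED9EF3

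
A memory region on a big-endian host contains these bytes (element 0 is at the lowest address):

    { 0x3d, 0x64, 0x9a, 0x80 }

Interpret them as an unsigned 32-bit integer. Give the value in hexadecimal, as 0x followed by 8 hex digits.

0x3D649A80

Big-endian stores the most-significant byte at the lowest address.
The bytes are already most-significant first: 0x3D649A80.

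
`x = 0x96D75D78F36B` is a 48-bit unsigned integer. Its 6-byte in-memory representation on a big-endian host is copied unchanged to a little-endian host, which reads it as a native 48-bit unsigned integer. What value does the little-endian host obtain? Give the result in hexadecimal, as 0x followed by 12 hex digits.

Stored big-endian, the bytes at ascending addresses are 96 D7 5D 78 F3 6B.
Read back as little-endian, the first byte is least significant, giving 0x6BF3785DD796.

0x6BF3785DD796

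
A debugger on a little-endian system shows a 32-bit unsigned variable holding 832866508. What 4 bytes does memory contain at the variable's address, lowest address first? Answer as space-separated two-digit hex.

CC 88 A4 31

832866508 in hexadecimal, padded to 32 bits, is 0x31A488CC.
Split into bytes (most-significant first): 31 A4 88 CC.
In little-endian order the low byte comes first in memory.
So at ascending addresses the bytes are CC 88 A4 31.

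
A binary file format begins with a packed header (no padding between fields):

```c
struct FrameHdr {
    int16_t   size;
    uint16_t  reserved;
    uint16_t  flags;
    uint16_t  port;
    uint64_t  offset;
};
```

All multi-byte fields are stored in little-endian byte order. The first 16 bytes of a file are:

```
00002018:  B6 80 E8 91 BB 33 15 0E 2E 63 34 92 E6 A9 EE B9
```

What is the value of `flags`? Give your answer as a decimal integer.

`flags` follows `size` (2 B), `reserved` (2 B), so it starts at offset 2 + 2 = 4 and occupies 2 bytes.
Bytes at offsets 4..5: BB 33.
Little-endian stores the least-significant byte at the lowest address.
Reassemble most-significant byte first: 33 BB → 0x33BB.
0x33BB = 13243.

13243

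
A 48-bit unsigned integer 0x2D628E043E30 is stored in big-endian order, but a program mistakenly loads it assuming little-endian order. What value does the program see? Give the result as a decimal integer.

53042922545709

Stored big-endian, the bytes at ascending addresses are 2D 62 8E 04 3E 30.
Read back as little-endian, the first byte is least significant, giving 0x303E048E622D.
0x303E048E622D = 53042922545709.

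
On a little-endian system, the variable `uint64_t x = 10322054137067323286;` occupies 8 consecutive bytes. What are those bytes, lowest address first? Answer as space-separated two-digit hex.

96 BF 3F 90 8C 4D 3F 8F

10322054137067323286 in hexadecimal, padded to 64 bits, is 0x8F3F4D8C903FBF96.
Split into bytes (most-significant first): 8F 3F 4D 8C 90 3F BF 96.
Little-endian: lowest address holds the least-significant byte.
So at ascending addresses the bytes are 96 BF 3F 90 8C 4D 3F 8F.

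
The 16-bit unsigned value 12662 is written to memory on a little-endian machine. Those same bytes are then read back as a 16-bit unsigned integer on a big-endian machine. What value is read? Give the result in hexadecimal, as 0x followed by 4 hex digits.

12662 in 16-bit hexadecimal is 0x3176.
Stored little-endian, the bytes at ascending addresses are 76 31.
Read back as big-endian, the last byte is least significant, giving 0x7631.

0x7631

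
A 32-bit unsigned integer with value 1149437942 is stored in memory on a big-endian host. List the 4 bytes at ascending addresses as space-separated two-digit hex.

1149437942 in hexadecimal, padded to 32 bits, is 0x448307F6.
Split into bytes (most-significant first): 44 83 07 F6.
Big-endian stores the most-significant byte at the lowest address.
So the memory order matches the most-significant-first order: 44 83 07 F6.

44 83 07 F6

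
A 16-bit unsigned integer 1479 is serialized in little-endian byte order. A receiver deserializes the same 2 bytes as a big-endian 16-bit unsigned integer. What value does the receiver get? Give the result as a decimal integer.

50949

1479 in 16-bit hexadecimal is 0x05C7.
Stored little-endian, the bytes at ascending addresses are C7 05.
Read back as big-endian, the last byte is least significant, giving 0xC705.
0xC705 = 50949.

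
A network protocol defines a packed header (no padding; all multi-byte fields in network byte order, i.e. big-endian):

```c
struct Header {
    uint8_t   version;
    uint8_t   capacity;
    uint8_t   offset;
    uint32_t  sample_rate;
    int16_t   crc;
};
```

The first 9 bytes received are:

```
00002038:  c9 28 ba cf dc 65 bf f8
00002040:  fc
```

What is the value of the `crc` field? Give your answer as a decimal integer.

`crc` follows `version` (1 B), `capacity` (1 B), `offset` (1 B), `sample_rate` (4 B), so it starts at offset 1 + 1 + 1 + 4 = 7 and occupies 2 bytes.
Bytes at offsets 7..8: F8 FC.
In big-endian order the high byte comes first in memory.
The bytes are already most-significant first: 0xF8FC.
Top bit is set, so as a signed 16-bit value this is 0xF8FC − 2^16 = -1796.

-1796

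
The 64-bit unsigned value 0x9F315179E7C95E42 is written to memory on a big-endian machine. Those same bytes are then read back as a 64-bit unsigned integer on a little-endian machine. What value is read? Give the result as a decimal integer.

Stored big-endian, the bytes at ascending addresses are 9F 31 51 79 E7 C9 5E 42.
Read back as little-endian, the first byte is least significant, giving 0x425EC9E77951319F.
0x425EC9E77951319F = 4782481850324038047.

4782481850324038047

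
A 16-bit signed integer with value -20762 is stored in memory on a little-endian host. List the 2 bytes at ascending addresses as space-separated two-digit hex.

E6 AE

Two's complement of -20762 in 16 bits: 20762 = 0x511A; invert → 0xAEE5; add 1 → 0xAEE6.
Split into bytes (most-significant first): AE E6.
Little-endian stores the least-significant byte at the lowest address.
So at ascending addresses the bytes are E6 AE.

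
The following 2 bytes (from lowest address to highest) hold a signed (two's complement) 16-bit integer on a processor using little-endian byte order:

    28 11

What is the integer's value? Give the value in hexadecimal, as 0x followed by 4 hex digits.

0x1128

In little-endian order the low byte comes first in memory.
Reassemble most-significant byte first: 11 28 → 0x1128.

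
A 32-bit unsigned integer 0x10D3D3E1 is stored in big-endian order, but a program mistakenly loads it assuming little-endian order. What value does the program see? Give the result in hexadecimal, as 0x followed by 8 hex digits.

Stored big-endian, the bytes at ascending addresses are 10 D3 D3 E1.
Read back as little-endian, the first byte is least significant, giving 0xE1D3D310.

0xE1D3D310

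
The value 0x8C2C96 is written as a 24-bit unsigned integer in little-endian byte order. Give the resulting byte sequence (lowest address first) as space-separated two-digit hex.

Split into bytes (most-significant first): 8C 2C 96.
In little-endian order the low byte comes first in memory.
So at ascending addresses the bytes are 96 2C 8C.

96 2C 8C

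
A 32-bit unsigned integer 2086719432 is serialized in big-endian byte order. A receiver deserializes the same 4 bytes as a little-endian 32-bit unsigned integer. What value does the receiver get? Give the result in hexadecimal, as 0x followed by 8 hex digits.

2086719432 in 32-bit hexadecimal is 0x7C60CFC8.
Stored big-endian, the bytes at ascending addresses are 7C 60 CF C8.
Read back as little-endian, the first byte is least significant, giving 0xC8CF607C.

0xC8CF607C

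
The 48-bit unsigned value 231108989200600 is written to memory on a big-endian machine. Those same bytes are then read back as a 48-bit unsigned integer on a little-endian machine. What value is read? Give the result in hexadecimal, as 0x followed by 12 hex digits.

231108989200600 in 48-bit hexadecimal is 0xD2314134A8D8.
Stored big-endian, the bytes at ascending addresses are D2 31 41 34 A8 D8.
Read back as little-endian, the first byte is least significant, giving 0xD8A8344131D2.

0xD8A8344131D2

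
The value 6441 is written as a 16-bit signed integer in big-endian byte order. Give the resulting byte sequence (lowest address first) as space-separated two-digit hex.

6441 in hexadecimal, padded to 16 bits, is 0x1929.
Split into bytes (most-significant first): 19 29.
In big-endian order the high byte comes first in memory.
So the memory order matches the most-significant-first order: 19 29.

19 29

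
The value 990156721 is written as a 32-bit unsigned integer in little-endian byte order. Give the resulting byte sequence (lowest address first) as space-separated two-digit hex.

B1 97 04 3B

990156721 in hexadecimal, padded to 32 bits, is 0x3B0497B1.
Split into bytes (most-significant first): 3B 04 97 B1.
In little-endian order the low byte comes first in memory.
So at ascending addresses the bytes are B1 97 04 3B.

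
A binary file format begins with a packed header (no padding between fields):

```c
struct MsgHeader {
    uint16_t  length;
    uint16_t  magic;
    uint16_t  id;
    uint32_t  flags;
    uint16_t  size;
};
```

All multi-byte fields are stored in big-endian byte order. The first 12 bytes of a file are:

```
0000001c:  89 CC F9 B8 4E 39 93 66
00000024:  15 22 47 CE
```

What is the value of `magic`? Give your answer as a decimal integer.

`magic` follows `length` (2 bytes), so it starts at byte offset 2 and occupies 2 bytes.
Bytes at offsets 2..3: F9 B8.
In big-endian order the high byte comes first in memory.
The bytes are already most-significant first: 0xF9B8.
0xF9B8 = 63928.

63928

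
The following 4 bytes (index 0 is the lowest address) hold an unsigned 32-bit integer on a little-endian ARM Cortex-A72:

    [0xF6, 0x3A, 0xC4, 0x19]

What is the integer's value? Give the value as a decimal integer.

Little-endian stores the least-significant byte at the lowest address.
Reassemble most-significant byte first: 19 C4 3A F6 → 0x19C43AF6.
0x19C43AF6 = 432290550.

432290550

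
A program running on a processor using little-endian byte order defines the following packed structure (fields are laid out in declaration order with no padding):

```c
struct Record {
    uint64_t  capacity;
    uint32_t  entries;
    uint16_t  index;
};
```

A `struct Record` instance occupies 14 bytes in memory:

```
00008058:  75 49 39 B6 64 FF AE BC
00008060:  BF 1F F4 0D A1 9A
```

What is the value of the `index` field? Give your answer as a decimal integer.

`index` follows `capacity` (8 B), `entries` (4 B), so it starts at offset 8 + 4 = 12 and occupies 2 bytes.
Bytes at offsets 12..13: A1 9A.
Little-endian: lowest address holds the least-significant byte.
Reassemble most-significant byte first: 9A A1 → 0x9AA1.
0x9AA1 = 39585.

39585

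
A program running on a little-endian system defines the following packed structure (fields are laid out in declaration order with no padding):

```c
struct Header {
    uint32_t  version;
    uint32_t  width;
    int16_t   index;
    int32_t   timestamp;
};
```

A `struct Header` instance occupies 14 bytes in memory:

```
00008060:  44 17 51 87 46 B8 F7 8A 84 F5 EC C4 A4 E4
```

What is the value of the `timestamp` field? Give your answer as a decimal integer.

-458963732

`timestamp` follows `version` (4 B), `width` (4 B), `index` (2 B), so it starts at offset 4 + 4 + 2 = 10 and occupies 4 bytes.
Bytes at offsets 10..13: EC C4 A4 E4.
Little-endian stores the least-significant byte at the lowest address.
Reassemble most-significant byte first: E4 A4 C4 EC → 0xE4A4C4EC.
Top bit is set, so as a signed 32-bit value this is 0xE4A4C4EC − 2^32 = -458963732.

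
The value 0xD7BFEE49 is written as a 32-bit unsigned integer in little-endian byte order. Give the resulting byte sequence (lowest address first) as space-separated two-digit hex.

49 EE BF D7

Split into bytes (most-significant first): D7 BF EE 49.
Little-endian stores the least-significant byte at the lowest address.
So at ascending addresses the bytes are 49 EE BF D7.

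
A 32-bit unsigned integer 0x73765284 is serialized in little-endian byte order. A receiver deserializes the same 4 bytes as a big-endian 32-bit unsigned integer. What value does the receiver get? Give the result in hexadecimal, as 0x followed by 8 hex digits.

0x84527673

Stored little-endian, the bytes at ascending addresses are 84 52 76 73.
Read back as big-endian, the last byte is least significant, giving 0x84527673.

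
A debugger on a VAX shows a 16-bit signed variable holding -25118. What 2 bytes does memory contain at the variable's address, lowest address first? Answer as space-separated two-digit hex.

Two's complement of -25118 in 16 bits: 25118 = 0x621E; invert → 0x9DE1; add 1 → 0x9DE2.
Split into bytes (most-significant first): 9D E2.
In little-endian order the low byte comes first in memory.
So at ascending addresses the bytes are E2 9D.

E2 9D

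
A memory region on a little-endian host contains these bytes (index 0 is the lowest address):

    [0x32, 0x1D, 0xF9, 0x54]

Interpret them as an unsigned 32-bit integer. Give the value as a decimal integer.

In little-endian order the low byte comes first in memory.
Reassemble most-significant byte first: 54 F9 1D 32 → 0x54F91D32.
0x54F91D32 = 1425612082.

1425612082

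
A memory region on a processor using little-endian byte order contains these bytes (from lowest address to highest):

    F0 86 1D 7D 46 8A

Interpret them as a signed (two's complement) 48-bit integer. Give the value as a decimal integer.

-129439625279760

Little-endian stores the least-significant byte at the lowest address.
Reassemble most-significant byte first: 8A 46 7D 1D 86 F0 → 0x8A467D1D86F0.
Top bit is set, so as a signed 48-bit value this is 0x8A467D1D86F0 − 2^48 = -129439625279760.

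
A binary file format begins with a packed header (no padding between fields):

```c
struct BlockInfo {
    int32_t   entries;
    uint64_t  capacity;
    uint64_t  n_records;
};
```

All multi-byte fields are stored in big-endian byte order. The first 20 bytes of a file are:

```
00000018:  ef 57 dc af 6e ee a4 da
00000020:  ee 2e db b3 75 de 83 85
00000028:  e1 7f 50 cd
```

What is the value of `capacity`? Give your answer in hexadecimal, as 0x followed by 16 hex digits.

0x6EEEA4DAEE2EDBB3

`capacity` follows `entries` (4 bytes), so it starts at byte offset 4 and occupies 8 bytes.
Bytes at offsets 4..11: 6E EE A4 DA EE 2E DB B3.
Big-endian stores the most-significant byte at the lowest address.
The bytes are already most-significant first: 0x6EEEA4DAEE2EDBB3.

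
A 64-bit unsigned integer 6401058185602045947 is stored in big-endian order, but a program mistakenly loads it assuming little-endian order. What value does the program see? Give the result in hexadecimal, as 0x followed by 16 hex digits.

0xFB976A6B8120D558

6401058185602045947 in 64-bit hexadecimal is 0x58D520816B6A97FB.
Stored big-endian, the bytes at ascending addresses are 58 D5 20 81 6B 6A 97 FB.
Read back as little-endian, the first byte is least significant, giving 0xFB976A6B8120D558.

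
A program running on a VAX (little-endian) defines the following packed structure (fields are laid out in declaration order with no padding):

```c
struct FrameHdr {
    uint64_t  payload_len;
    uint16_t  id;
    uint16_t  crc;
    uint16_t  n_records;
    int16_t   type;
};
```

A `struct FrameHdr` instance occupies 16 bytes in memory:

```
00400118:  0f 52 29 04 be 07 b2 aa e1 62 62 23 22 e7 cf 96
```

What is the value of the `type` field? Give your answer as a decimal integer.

`type` follows `payload_len` (8 B), `id` (2 B), `crc` (2 B), `n_records` (2 B), so it starts at offset 8 + 2 + 2 + 2 = 14 and occupies 2 bytes.
Bytes at offsets 14..15: CF 96.
In little-endian order the low byte comes first in memory.
Reassemble most-significant byte first: 96 CF → 0x96CF.
Top bit is set, so as a signed 16-bit value this is 0x96CF − 2^16 = -26929.

-26929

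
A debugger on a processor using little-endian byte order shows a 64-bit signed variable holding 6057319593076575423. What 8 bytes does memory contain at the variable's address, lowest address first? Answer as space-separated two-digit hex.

6057319593076575423 in hexadecimal, padded to 64 bits, is 0x540FEC13AC57CCBF.
Split into bytes (most-significant first): 54 0F EC 13 AC 57 CC BF.
Little-endian: lowest address holds the least-significant byte.
So at ascending addresses the bytes are BF CC 57 AC 13 EC 0F 54.

BF CC 57 AC 13 EC 0F 54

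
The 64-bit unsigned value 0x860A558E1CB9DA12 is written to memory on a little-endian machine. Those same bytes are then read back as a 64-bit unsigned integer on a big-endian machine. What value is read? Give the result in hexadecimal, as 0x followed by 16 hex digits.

Stored little-endian, the bytes at ascending addresses are 12 DA B9 1C 8E 55 0A 86.
Read back as big-endian, the last byte is least significant, giving 0x12DAB91C8E550A86.

0x12DAB91C8E550A86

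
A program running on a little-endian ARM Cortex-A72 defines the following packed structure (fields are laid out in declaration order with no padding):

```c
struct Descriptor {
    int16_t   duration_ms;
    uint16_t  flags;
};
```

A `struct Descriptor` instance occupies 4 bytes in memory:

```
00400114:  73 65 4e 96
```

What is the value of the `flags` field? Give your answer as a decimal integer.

38478

`flags` follows `duration_ms` (2 bytes), so it starts at byte offset 2 and occupies 2 bytes.
Bytes at offsets 2..3: 4E 96.
Little-endian: lowest address holds the least-significant byte.
Reassemble most-significant byte first: 96 4E → 0x964E.
0x964E = 38478.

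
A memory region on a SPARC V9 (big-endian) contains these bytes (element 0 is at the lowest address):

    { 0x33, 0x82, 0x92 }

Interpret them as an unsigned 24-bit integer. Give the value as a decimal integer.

3375762

Big-endian stores the most-significant byte at the lowest address.
The bytes are already most-significant first: 0x338292.
0x338292 = 3375762.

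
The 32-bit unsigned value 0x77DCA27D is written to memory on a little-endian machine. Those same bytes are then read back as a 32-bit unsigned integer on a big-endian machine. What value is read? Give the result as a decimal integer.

Stored little-endian, the bytes at ascending addresses are 7D A2 DC 77.
Read back as big-endian, the last byte is least significant, giving 0x7DA2DC77.
0x7DA2DC77 = 2107825271.

2107825271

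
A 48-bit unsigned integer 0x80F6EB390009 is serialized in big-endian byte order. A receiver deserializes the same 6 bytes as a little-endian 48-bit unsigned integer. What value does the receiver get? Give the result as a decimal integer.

Stored big-endian, the bytes at ascending addresses are 80 F6 EB 39 00 09.
Read back as little-endian, the first byte is least significant, giving 0x090039EBF680.
0x090039EBF680 = 9896576415360.

9896576415360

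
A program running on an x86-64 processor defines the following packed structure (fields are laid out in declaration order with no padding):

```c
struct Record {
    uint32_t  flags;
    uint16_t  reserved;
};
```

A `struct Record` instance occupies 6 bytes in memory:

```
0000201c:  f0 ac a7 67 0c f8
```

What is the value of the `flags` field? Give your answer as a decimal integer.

`flags` is the first field, at byte offset 0, occupying 4 bytes.
Bytes at offsets 0..3: F0 AC A7 67.
Little-endian: lowest address holds the least-significant byte.
Reassemble most-significant byte first: 67 A7 AC F0 → 0x67A7ACF0.
0x67A7ACF0 = 1739042032.

1739042032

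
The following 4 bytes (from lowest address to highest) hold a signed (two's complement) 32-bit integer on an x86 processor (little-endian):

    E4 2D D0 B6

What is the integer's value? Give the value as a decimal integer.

Little-endian: lowest address holds the least-significant byte.
Reassemble most-significant byte first: B6 D0 2D E4 → 0xB6D02DE4.
Top bit is set, so as a signed 32-bit value this is 0xB6D02DE4 − 2^32 = -1227870748.

-1227870748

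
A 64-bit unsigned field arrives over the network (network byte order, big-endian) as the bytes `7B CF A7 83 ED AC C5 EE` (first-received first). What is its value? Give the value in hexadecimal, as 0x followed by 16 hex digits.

0x7BCFA783EDACC5EE

In big-endian order the high byte comes first in memory.
The bytes are already most-significant first: 0x7BCFA783EDACC5EE.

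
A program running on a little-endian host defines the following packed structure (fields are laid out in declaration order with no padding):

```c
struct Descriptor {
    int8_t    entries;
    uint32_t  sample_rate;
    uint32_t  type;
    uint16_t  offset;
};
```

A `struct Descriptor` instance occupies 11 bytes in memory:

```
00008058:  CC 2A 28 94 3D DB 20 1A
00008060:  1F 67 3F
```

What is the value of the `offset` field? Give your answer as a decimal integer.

`offset` follows `entries` (1 B), `sample_rate` (4 B), `type` (4 B), so it starts at offset 1 + 4 + 4 = 9 and occupies 2 bytes.
Bytes at offsets 9..10: 67 3F.
Little-endian stores the least-significant byte at the lowest address.
Reassemble most-significant byte first: 3F 67 → 0x3F67.
0x3F67 = 16231.

16231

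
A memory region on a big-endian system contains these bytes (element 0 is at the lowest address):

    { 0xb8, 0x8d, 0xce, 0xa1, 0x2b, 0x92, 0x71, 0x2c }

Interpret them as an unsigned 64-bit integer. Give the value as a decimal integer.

13298512466311016748

Big-endian: lowest address holds the most-significant byte.
The bytes are already most-significant first: 0xB88DCEA12B92712C.
0xB88DCEA12B92712C = 13298512466311016748.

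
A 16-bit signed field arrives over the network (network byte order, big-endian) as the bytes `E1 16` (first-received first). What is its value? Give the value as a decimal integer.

Big-endian stores the most-significant byte at the lowest address.
The bytes are already most-significant first: 0xE116.
Top bit is set, so as a signed 16-bit value this is 0xE116 − 2^16 = -7914.

-7914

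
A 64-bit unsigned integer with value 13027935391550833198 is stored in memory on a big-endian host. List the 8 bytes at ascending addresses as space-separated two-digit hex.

13027935391550833198 in hexadecimal, padded to 64 bits, is 0xB4CC8636B220822E.
Split into bytes (most-significant first): B4 CC 86 36 B2 20 82 2E.
Big-endian: lowest address holds the most-significant byte.
So the memory order matches the most-significant-first order: B4 CC 86 36 B2 20 82 2E.

B4 CC 86 36 B2 20 82 2E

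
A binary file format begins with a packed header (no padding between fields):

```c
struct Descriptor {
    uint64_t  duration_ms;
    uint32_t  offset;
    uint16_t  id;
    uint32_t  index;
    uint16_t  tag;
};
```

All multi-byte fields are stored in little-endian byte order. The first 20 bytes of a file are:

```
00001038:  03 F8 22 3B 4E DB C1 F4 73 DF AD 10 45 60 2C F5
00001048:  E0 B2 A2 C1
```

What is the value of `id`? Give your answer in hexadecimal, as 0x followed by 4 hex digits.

`id` follows `duration_ms` (8 B), `offset` (4 B), so it starts at offset 8 + 4 = 12 and occupies 2 bytes.
Bytes at offsets 12..13: 45 60.
Little-endian: lowest address holds the least-significant byte.
Reassemble most-significant byte first: 60 45 → 0x6045.

0x6045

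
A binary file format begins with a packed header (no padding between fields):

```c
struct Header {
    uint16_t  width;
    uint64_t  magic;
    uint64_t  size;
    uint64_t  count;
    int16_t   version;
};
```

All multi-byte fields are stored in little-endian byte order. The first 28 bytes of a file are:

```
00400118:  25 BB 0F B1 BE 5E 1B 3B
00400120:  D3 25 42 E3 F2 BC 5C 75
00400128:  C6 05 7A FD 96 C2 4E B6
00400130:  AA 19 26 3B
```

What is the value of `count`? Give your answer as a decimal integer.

1849491046377389434

`count` follows `width` (2 B), `magic` (8 B), `size` (8 B), so it starts at offset 2 + 8 + 8 = 18 and occupies 8 bytes.
Bytes at offsets 18..25: 7A FD 96 C2 4E B6 AA 19.
Little-endian stores the least-significant byte at the lowest address.
Reassemble most-significant byte first: 19 AA B6 4E C2 96 FD 7A → 0x19AAB64EC296FD7A.
0x19AAB64EC296FD7A = 1849491046377389434.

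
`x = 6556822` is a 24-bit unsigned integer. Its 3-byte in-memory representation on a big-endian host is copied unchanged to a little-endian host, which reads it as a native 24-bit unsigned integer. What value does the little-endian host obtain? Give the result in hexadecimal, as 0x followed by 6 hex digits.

6556822 in 24-bit hexadecimal is 0x640C96.
Stored big-endian, the bytes at ascending addresses are 64 0C 96.
Read back as little-endian, the first byte is least significant, giving 0x960C64.

0x960C64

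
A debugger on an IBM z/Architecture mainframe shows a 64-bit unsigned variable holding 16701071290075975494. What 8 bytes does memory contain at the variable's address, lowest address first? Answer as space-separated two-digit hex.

16701071290075975494 in hexadecimal, padded to 64 bits, is 0xE7C61FDA2D740F46.
Split into bytes (most-significant first): E7 C6 1F DA 2D 74 0F 46.
Big-endian: lowest address holds the most-significant byte.
So the memory order matches the most-significant-first order: E7 C6 1F DA 2D 74 0F 46.

E7 C6 1F DA 2D 74 0F 46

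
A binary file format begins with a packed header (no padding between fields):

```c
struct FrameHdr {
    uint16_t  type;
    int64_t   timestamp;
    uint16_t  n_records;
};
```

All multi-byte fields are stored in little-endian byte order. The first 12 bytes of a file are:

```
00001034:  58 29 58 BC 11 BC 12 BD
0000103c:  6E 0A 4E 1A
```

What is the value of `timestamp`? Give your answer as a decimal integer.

751746075979791448

`timestamp` follows `type` (2 bytes), so it starts at byte offset 2 and occupies 8 bytes.
Bytes at offsets 2..9: 58 BC 11 BC 12 BD 6E 0A.
Little-endian stores the least-significant byte at the lowest address.
Reassemble most-significant byte first: 0A 6E BD 12 BC 11 BC 58 → 0x0A6EBD12BC11BC58.
0x0A6EBD12BC11BC58 = 751746075979791448.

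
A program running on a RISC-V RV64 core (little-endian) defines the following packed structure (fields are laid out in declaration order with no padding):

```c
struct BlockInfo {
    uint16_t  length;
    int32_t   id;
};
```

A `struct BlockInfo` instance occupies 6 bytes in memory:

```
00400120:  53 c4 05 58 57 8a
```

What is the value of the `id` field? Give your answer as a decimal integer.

`id` follows `length` (2 bytes), so it starts at byte offset 2 and occupies 4 bytes.
Bytes at offsets 2..5: 05 58 57 8A.
In little-endian order the low byte comes first in memory.
Reassemble most-significant byte first: 8A 57 58 05 → 0x8A575805.
Top bit is set, so as a signed 32-bit value this is 0x8A575805 − 2^32 = -1973987323.

-1973987323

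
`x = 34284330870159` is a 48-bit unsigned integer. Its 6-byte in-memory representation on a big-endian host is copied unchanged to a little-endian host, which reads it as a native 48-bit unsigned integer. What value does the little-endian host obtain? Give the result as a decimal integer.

34284330870159 in 48-bit hexadecimal is 0x1F2E715CE58F.
Stored big-endian, the bytes at ascending addresses are 1F 2E 71 5C E5 8F.
Read back as little-endian, the first byte is least significant, giving 0x8FE55C712E1F.
0x8FE55C712E1F = 158215261203999.

158215261203999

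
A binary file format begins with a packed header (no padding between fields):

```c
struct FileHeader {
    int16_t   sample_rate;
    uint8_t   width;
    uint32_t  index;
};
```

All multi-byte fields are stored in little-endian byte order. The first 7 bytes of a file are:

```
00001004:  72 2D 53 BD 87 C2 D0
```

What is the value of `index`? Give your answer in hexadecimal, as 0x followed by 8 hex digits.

0xD0C287BD

`index` follows `sample_rate` (2 B), `width` (1 B), so it starts at offset 2 + 1 = 3 and occupies 4 bytes.
Bytes at offsets 3..6: BD 87 C2 D0.
Little-endian: lowest address holds the least-significant byte.
Reassemble most-significant byte first: D0 C2 87 BD → 0xD0C287BD.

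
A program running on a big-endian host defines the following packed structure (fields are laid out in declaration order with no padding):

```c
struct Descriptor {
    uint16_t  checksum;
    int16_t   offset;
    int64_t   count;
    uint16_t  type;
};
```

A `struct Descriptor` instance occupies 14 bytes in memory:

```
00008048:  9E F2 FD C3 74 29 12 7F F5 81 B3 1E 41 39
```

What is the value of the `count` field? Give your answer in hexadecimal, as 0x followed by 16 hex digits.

0x7429127FF581B31E

`count` follows `checksum` (2 B), `offset` (2 B), so it starts at offset 2 + 2 = 4 and occupies 8 bytes.
Bytes at offsets 4..11: 74 29 12 7F F5 81 B3 1E.
In big-endian order the high byte comes first in memory.
The bytes are already most-significant first: 0x7429127FF581B31E.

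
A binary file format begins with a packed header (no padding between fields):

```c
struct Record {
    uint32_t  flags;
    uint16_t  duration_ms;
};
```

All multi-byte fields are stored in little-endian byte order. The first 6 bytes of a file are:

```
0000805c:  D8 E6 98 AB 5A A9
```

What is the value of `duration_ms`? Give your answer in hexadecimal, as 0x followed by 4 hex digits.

0xA95A

`duration_ms` follows `flags` (4 bytes), so it starts at byte offset 4 and occupies 2 bytes.
Bytes at offsets 4..5: 5A A9.
In little-endian order the low byte comes first in memory.
Reassemble most-significant byte first: A9 5A → 0xA95A.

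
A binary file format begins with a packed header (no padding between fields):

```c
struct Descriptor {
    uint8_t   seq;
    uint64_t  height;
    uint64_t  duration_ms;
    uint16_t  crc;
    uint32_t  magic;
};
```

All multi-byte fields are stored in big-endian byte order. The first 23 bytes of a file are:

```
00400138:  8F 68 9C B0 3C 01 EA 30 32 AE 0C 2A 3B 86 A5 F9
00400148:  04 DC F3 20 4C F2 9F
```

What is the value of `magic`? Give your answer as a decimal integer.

541913759

`magic` follows `seq` (1 B), `height` (8 B), `duration_ms` (8 B), `crc` (2 B), so it starts at offset 1 + 8 + 8 + 2 = 19 and occupies 4 bytes.
Bytes at offsets 19..22: 20 4C F2 9F.
In big-endian order the high byte comes first in memory.
The bytes are already most-significant first: 0x204CF29F.
0x204CF29F = 541913759.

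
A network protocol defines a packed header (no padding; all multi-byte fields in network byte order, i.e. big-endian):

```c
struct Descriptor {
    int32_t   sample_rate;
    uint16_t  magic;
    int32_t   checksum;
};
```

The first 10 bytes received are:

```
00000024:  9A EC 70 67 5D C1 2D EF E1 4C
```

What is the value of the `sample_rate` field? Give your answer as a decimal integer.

`sample_rate` is the first field, at byte offset 0, occupying 4 bytes.
Bytes at offsets 0..3: 9A EC 70 67.
Big-endian: lowest address holds the most-significant byte.
The bytes are already most-significant first: 0x9AEC7067.
Top bit is set, so as a signed 32-bit value this is 0x9AEC7067 − 2^32 = -1695780761.

-1695780761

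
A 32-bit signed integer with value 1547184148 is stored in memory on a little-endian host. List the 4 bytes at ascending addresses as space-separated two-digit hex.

1547184148 in hexadecimal, padded to 32 bits, is 0x5C382814.
Split into bytes (most-significant first): 5C 38 28 14.
In little-endian order the low byte comes first in memory.
So at ascending addresses the bytes are 14 28 38 5C.

14 28 38 5C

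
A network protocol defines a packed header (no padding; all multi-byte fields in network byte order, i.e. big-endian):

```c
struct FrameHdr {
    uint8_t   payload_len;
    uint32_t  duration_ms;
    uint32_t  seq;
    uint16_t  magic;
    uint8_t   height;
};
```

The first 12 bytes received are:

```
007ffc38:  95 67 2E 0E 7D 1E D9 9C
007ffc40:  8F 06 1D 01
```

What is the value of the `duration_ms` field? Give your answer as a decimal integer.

`duration_ms` follows `payload_len` (1 byte), so it starts at byte offset 1 and occupies 4 bytes.
Bytes at offsets 1..4: 67 2E 0E 7D.
In big-endian order the high byte comes first in memory.
The bytes are already most-significant first: 0x672E0E7D.
0x672E0E7D = 1731071613.

1731071613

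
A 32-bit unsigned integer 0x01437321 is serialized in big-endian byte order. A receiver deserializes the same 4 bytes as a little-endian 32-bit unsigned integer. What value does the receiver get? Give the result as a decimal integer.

Stored big-endian, the bytes at ascending addresses are 01 43 73 21.
Read back as little-endian, the first byte is least significant, giving 0x21734301.
0x21734301 = 561201921.

561201921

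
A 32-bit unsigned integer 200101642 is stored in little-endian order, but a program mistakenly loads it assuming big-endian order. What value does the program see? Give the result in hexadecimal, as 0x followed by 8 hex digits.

200101642 in 32-bit hexadecimal is 0x0BED4F0A.
Stored little-endian, the bytes at ascending addresses are 0A 4F ED 0B.
Read back as big-endian, the last byte is least significant, giving 0x0A4FED0B.

0x0A4FED0B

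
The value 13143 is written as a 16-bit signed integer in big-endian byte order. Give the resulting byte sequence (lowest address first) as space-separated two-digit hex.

13143 in hexadecimal, padded to 16 bits, is 0x3357.
Split into bytes (most-significant first): 33 57.
In big-endian order the high byte comes first in memory.
So the memory order matches the most-significant-first order: 33 57.

33 57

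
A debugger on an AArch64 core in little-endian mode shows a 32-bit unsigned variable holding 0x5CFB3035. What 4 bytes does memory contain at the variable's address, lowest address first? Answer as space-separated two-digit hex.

Split into bytes (most-significant first): 5C FB 30 35.
In little-endian order the low byte comes first in memory.
So at ascending addresses the bytes are 35 30 FB 5C.

35 30 FB 5C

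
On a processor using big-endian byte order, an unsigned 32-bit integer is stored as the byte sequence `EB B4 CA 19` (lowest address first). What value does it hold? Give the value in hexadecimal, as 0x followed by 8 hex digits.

0xEBB4CA19

Big-endian: lowest address holds the most-significant byte.
The bytes are already most-significant first: 0xEBB4CA19.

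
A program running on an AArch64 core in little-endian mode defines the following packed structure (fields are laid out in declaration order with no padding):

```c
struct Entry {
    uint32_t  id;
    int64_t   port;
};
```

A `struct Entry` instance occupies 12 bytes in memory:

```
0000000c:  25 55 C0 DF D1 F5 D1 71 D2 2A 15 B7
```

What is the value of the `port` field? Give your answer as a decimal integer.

`port` follows `id` (4 bytes), so it starts at byte offset 4 and occupies 8 bytes.
Bytes at offsets 4..11: D1 F5 D1 71 D2 2A 15 B7.
In little-endian order the low byte comes first in memory.
Reassemble most-significant byte first: B7 15 2A D2 71 D1 F5 D1 → 0xB7152AD271D1F5D1.
Top bit is set, so as a signed 64-bit value this is 0xB7152AD271D1F5D1 − 2^64 = -5254246306916731439.

-5254246306916731439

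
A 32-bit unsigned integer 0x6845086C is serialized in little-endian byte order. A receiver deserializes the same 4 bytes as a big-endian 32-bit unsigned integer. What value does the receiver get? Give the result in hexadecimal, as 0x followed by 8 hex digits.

0x6C084568

Stored little-endian, the bytes at ascending addresses are 6C 08 45 68.
Read back as big-endian, the last byte is least significant, giving 0x6C084568.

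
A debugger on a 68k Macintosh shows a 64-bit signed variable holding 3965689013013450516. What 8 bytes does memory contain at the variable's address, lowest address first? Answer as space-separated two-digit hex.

3965689013013450516 in hexadecimal, padded to 64 bits, is 0x3708F5256E560F14.
Split into bytes (most-significant first): 37 08 F5 25 6E 56 0F 14.
Big-endian stores the most-significant byte at the lowest address.
So the memory order matches the most-significant-first order: 37 08 F5 25 6E 56 0F 14.

37 08 F5 25 6E 56 0F 14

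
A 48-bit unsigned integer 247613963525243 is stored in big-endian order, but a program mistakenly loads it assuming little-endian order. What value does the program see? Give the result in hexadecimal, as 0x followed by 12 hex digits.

247613963525243 in 48-bit hexadecimal is 0xE1341E565C7B.
Stored big-endian, the bytes at ascending addresses are E1 34 1E 56 5C 7B.
Read back as little-endian, the first byte is least significant, giving 0x7B5C561E34E1.

0x7B5C561E34E1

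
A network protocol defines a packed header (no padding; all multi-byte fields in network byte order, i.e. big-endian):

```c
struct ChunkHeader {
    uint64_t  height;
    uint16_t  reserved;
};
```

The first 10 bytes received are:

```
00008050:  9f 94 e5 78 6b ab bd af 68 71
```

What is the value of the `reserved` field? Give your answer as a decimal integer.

26737

`reserved` follows `height` (8 bytes), so it starts at byte offset 8 and occupies 2 bytes.
Bytes at offsets 8..9: 68 71.
In big-endian order the high byte comes first in memory.
The bytes are already most-significant first: 0x6871.
0x6871 = 26737.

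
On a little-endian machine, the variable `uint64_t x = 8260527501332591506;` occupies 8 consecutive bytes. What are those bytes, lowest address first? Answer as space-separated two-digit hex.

92 33 46 0E FF 49 A3 72

8260527501332591506 in hexadecimal, padded to 64 bits, is 0x72A349FF0E463392.
Split into bytes (most-significant first): 72 A3 49 FF 0E 46 33 92.
In little-endian order the low byte comes first in memory.
So at ascending addresses the bytes are 92 33 46 0E FF 49 A3 72.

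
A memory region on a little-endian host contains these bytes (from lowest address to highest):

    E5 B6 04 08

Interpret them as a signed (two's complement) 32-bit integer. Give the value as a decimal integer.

134526693

Little-endian: lowest address holds the least-significant byte.
Reassemble most-significant byte first: 08 04 B6 E5 → 0x0804B6E5.
0x0804B6E5 = 134526693.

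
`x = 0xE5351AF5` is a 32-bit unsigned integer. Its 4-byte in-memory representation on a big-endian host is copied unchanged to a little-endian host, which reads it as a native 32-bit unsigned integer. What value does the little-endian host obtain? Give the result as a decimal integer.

Stored big-endian, the bytes at ascending addresses are E5 35 1A F5.
Read back as little-endian, the first byte is least significant, giving 0xF51A35E5.
0xF51A35E5 = 4112135653.

4112135653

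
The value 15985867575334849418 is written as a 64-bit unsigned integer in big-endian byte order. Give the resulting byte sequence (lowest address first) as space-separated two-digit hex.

15985867575334849418 in hexadecimal, padded to 64 bits, is 0xDDD935DCEE44CB8A.
Split into bytes (most-significant first): DD D9 35 DC EE 44 CB 8A.
Big-endian stores the most-significant byte at the lowest address.
So the memory order matches the most-significant-first order: DD D9 35 DC EE 44 CB 8A.

DD D9 35 DC EE 44 CB 8A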